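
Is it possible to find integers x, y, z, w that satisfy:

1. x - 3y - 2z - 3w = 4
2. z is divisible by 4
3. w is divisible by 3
Yes

Take x = 4, y = 0, z = 0, w = 0. Substituting into each constraint:
  (1) 4 - 3(0) - 2(0) - 3(0) = 4 ✓
  (2) 0 = 4 × 0, remainder 0 ✓
  (3) 0 = 3 × 0, remainder 0 ✓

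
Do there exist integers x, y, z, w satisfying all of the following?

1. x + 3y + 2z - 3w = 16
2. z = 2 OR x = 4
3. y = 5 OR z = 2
Yes

Take x = 0, y = 4, z = 2, w = 0. Substituting into each constraint:
  (1) 0 + 3(4) + 2(2) - 3(0) = 16 ✓
  (2) z = 2, target 2 ✓ (first branch holds)
  (3) z = 2, target 2 ✓ (second branch holds)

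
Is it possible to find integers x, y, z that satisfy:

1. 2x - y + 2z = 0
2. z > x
Yes

Take x = -1, y = -2, z = 0. Substituting into each constraint:
  (1) 2(-1) + 2 + 2(0) = 0 ✓
  (2) 0 > -1 ✓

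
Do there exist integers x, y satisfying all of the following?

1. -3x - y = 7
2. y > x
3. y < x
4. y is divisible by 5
No

A contradictory subset is {y > x, y < x}. No integer assignment can satisfy these jointly:

  - y > x: bounds one variable relative to another variable
  - y < x: bounds one variable relative to another variable

Direct contradiction: y > x and x > y cannot both hold.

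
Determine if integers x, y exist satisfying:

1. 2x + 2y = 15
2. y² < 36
No

Even the single constraint (2x + 2y = 15) is infeasible over the integers.

  - 2x + 2y = 15: every term on the left is divisible by 2, so the LHS ≡ 0 (mod 2), but the RHS 15 is not — no integer solution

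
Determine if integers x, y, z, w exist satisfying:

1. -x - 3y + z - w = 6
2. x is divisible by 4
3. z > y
Yes

Take x = 0, y = 0, z = 1, w = -5. Substituting into each constraint:
  (1) 0 - 3(0) + 1 + 5 = 6 ✓
  (2) 0 = 4 × 0, remainder 0 ✓
  (3) 1 > 0 ✓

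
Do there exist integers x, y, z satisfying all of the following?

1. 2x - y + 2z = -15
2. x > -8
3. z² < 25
Yes

Take x = -7, y = 1, z = 0. Substituting into each constraint:
  (1) 2(-7) + (-1) + 2(0) = -15 ✓
  (2) -7 > -8 ✓
  (3) z² = (0)² = 0, and 0 < 25 ✓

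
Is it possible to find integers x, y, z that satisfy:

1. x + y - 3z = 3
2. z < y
Yes

Take x = 2, y = 1, z = 0. Substituting into each constraint:
  (1) 2 + 1 - 3(0) = 3 ✓
  (2) 0 < 1 ✓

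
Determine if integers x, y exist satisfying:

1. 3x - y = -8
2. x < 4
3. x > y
Yes

Take x = -5, y = -7. Substituting into each constraint:
  (1) 3(-5) + 7 = -8 ✓
  (2) -5 < 4 ✓
  (3) -5 > -7 ✓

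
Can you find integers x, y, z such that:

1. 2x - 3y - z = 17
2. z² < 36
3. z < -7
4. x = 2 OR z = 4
No

A contradictory subset is {z² < 36, z < -7}. No integer assignment can satisfy these jointly:

  - z² < 36: restricts z to |z| ≤ 5
  - z < -7: bounds one variable relative to a constant

Direct contradiction: the bounds on z require z ≥ -5 and z ≤ -8 simultaneously, which is empty.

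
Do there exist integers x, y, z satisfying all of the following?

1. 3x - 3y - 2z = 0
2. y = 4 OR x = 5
Yes

Take x = 0, y = 4, z = -6. Substituting into each constraint:
  (1) 3(0) - 3(4) - 2(-6) = 0 ✓
  (2) y = 4, target 4 ✓ (first branch holds)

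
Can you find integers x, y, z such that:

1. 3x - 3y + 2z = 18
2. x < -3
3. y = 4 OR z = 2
Yes

Take x = -4, y = 4, z = 21. Substituting into each constraint:
  (1) 3(-4) - 3(4) + 2(21) = 18 ✓
  (2) -4 < -3 ✓
  (3) y = 4, target 4 ✓ (first branch holds)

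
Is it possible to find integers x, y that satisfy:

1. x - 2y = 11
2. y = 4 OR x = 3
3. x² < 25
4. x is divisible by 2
No

A contradictory subset is {x - 2y = 11, x is divisible by 2}. No integer assignment can satisfy these jointly:

  - x - 2y = 11: is a linear equation tying the variables together
  - x is divisible by 2: restricts x to multiples of 2

Modular obstruction: writing x = 2x', every remaining term of the linear equation is divisible by 2, so the left side is ≡ 0 (mod 2); but the right side 11 ≡ 1 (mod 2). No integers can satisfy it.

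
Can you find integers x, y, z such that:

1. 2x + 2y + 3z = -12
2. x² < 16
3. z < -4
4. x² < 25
Yes

Take x = 0, y = 3, z = -6. Substituting into each constraint:
  (1) 2(0) + 2(3) + 3(-6) = -12 ✓
  (2) x² = (0)² = 0, and 0 < 16 ✓
  (3) -6 < -4 ✓
  (4) x² = (0)² = 0, and 0 < 25 ✓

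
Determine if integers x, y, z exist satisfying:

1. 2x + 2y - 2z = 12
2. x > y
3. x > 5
Yes

Take x = 6, y = 0, z = 0. Substituting into each constraint:
  (1) 2(6) + 2(0) - 2(0) = 12 ✓
  (2) 6 > 0 ✓
  (3) 6 > 5 ✓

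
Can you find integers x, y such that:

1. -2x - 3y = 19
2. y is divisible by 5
Yes

Take x = 13, y = -15. Substituting into each constraint:
  (1) -2(13) - 3(-15) = 19 ✓
  (2) -15 = 5 × -3, remainder 0 ✓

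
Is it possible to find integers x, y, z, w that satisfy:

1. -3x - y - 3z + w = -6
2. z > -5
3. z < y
Yes

Take x = 3, y = 0, z = -1, w = 0. Substituting into each constraint:
  (1) -3(3) + 0 - 3(-1) + 0 = -6 ✓
  (2) -1 > -5 ✓
  (3) -1 < 0 ✓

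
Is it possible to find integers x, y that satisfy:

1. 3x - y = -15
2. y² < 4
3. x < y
Yes

Take x = -5, y = 0. Substituting into each constraint:
  (1) 3(-5) + 0 = -15 ✓
  (2) y² = (0)² = 0, and 0 < 4 ✓
  (3) -5 < 0 ✓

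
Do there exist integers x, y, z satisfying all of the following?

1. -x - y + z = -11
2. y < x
Yes

Take x = 0, y = -1, z = -12. Substituting into each constraint:
  (1) 0 + 1 + (-12) = -11 ✓
  (2) -1 < 0 ✓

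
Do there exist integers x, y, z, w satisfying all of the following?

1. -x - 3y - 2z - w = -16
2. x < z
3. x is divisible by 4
Yes

Take x = 0, y = 0, z = 1, w = 14. Substituting into each constraint:
  (1) 0 - 3(0) - 2(1) + (-14) = -16 ✓
  (2) 0 < 1 ✓
  (3) 0 = 4 × 0, remainder 0 ✓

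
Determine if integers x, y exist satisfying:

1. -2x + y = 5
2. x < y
Yes

Take x = -4, y = -3. Substituting into each constraint:
  (1) -2(-4) + (-3) = 5 ✓
  (2) -4 < -3 ✓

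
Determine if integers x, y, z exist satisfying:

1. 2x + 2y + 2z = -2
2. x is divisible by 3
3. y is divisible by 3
Yes

Take x = 0, y = 0, z = -1. Substituting into each constraint:
  (1) 2(0) + 2(0) + 2(-1) = -2 ✓
  (2) 0 = 3 × 0, remainder 0 ✓
  (3) 0 = 3 × 0, remainder 0 ✓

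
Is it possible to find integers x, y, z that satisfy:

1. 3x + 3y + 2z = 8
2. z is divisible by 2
Yes

Take x = 0, y = 4, z = -2. Substituting into each constraint:
  (1) 3(0) + 3(4) + 2(-2) = 8 ✓
  (2) -2 = 2 × -1, remainder 0 ✓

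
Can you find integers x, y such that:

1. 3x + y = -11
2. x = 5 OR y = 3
Yes

Take x = 5, y = -26. Substituting into each constraint:
  (1) 3(5) + (-26) = -11 ✓
  (2) x = 5, target 5 ✓ (first branch holds)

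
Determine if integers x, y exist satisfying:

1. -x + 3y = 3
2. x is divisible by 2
Yes

Take x = 0, y = 1. Substituting into each constraint:
  (1) 0 + 3(1) = 3 ✓
  (2) 0 = 2 × 0, remainder 0 ✓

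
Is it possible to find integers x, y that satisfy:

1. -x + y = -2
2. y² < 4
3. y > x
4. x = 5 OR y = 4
No

A contradictory subset is {-x + y = -2, y > x}. No integer assignment can satisfy these jointly:

  - -x + y = -2: is a linear equation tying the variables together
  - y > x: bounds one variable relative to another variable

From the equation, x − y = 2, i.e. y − x = -2; but y > x requires y − x ≥ 1. Contradiction.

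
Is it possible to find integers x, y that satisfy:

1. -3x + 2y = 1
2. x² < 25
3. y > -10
Yes

Take x = 1, y = 2. Substituting into each constraint:
  (1) -3(1) + 2(2) = 1 ✓
  (2) x² = (1)² = 1, and 1 < 25 ✓
  (3) 2 > -10 ✓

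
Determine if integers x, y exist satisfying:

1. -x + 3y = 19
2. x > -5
Yes

Take x = -4, y = 5. Substituting into each constraint:
  (1) 4 + 3(5) = 19 ✓
  (2) -4 > -5 ✓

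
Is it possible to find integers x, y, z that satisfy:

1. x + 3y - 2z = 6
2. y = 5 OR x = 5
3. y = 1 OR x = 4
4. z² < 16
Yes

Take x = 5, y = 1, z = 1. Substituting into each constraint:
  (1) 5 + 3(1) - 2(1) = 6 ✓
  (2) x = 5, target 5 ✓ (second branch holds)
  (3) y = 1, target 1 ✓ (first branch holds)
  (4) z² = (1)² = 1, and 1 < 16 ✓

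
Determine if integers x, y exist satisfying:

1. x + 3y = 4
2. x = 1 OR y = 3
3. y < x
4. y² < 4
No

A contradictory subset is {x + 3y = 4, x = 1 OR y = 3, y < x}. No integer assignment can satisfy these jointly:

  - x + 3y = 4: is a linear equation tying the variables together
  - x = 1 OR y = 3: forces a choice: either x = 1 or y = 3
  - y < x: bounds one variable relative to another variable

Split on the disjunction (x = 1 OR y = 3):
  • If x = 1: the equation forces y = 1, giving (x, y) = (1, 1), which violates x > y.
  • If y = 3: the equation forces x = -5, giving (y, x) = (3, -5), which violates x > y.
Both branches are infeasible, so the system has no integer solution.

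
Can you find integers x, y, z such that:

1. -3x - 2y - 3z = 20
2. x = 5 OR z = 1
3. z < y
Yes

Take x = 5, y = -4, z = -9. Substituting into each constraint:
  (1) -3(5) - 2(-4) - 3(-9) = 20 ✓
  (2) x = 5, target 5 ✓ (first branch holds)
  (3) -9 < -4 ✓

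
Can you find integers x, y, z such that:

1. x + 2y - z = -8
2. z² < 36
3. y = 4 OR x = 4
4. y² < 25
Yes

Take x = -14, y = 4, z = 2. Substituting into each constraint:
  (1) (-14) + 2(4) + (-2) = -8 ✓
  (2) z² = (2)² = 4, and 4 < 36 ✓
  (3) y = 4, target 4 ✓ (first branch holds)
  (4) y² = (4)² = 16, and 16 < 25 ✓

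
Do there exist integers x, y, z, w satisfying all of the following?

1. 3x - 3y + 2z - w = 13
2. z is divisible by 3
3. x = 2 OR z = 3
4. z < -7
Yes

Take x = 2, y = -8, z = -9, w = -1. Substituting into each constraint:
  (1) 3(2) - 3(-8) + 2(-9) + 1 = 13 ✓
  (2) -9 = 3 × -3, remainder 0 ✓
  (3) x = 2, target 2 ✓ (first branch holds)
  (4) -9 < -7 ✓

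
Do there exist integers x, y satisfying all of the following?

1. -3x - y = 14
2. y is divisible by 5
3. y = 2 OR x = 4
No

The full constraint system is jointly infeasible over the integers. Each constraint and what it forces:

  - -3x - y = 14: is a linear equation tying the variables together
  - y is divisible by 5: restricts y to multiples of 5
  - y = 2 OR x = 4: forces a choice: either y = 2 or x = 4

Split on the disjunction (y = 2 OR x = 4):
  • If y = 2: this contradicts the divisibility constraint — 2 is not a multiple of 5.
  • If x = 4: with x = 4, writing y = 5y', every remaining term of the linear equation is divisible by 5, so the left side is ≡ 0 (mod 5); but the right side 26 ≡ 1 (mod 5). No integers can satisfy it.
Both branches are infeasible, so the system has no integer solution.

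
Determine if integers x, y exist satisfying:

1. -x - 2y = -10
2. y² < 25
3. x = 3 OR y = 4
Yes

Take x = 2, y = 4. Substituting into each constraint:
  (1) (-2) - 2(4) = -10 ✓
  (2) y² = (4)² = 16, and 16 < 25 ✓
  (3) y = 4, target 4 ✓ (second branch holds)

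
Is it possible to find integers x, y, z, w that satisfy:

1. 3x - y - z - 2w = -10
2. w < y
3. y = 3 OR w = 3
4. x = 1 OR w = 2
Yes

Take x = 1, y = 3, z = 6, w = 2. Substituting into each constraint:
  (1) 3(1) + (-3) + (-6) - 2(2) = -10 ✓
  (2) 2 < 3 ✓
  (3) y = 3, target 3 ✓ (first branch holds)
  (4) x = 1, target 1 ✓ (first branch holds)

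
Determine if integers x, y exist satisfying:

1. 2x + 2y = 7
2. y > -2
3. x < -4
No

Even the single constraint (2x + 2y = 7) is infeasible over the integers.

  - 2x + 2y = 7: every term on the left is divisible by 2, so the LHS ≡ 0 (mod 2), but the RHS 7 is not — no integer solution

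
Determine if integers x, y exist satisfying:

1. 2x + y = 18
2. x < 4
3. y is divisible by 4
Yes

Take x = 3, y = 12. Substituting into each constraint:
  (1) 2(3) + 12 = 18 ✓
  (2) 3 < 4 ✓
  (3) 12 = 4 × 3, remainder 0 ✓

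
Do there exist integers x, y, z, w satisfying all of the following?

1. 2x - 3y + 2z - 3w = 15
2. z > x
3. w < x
Yes

Take x = -2, y = -4, z = -1, w = -3. Substituting into each constraint:
  (1) 2(-2) - 3(-4) + 2(-1) - 3(-3) = 15 ✓
  (2) -1 > -2 ✓
  (3) -3 < -2 ✓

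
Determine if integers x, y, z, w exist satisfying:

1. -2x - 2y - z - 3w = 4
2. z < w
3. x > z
Yes

Take x = 1, y = -6, z = 0, w = 2. Substituting into each constraint:
  (1) -2(1) - 2(-6) + 0 - 3(2) = 4 ✓
  (2) 0 < 2 ✓
  (3) 1 > 0 ✓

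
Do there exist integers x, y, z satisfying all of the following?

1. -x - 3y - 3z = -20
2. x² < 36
Yes

Take x = -1, y = 0, z = 7. Substituting into each constraint:
  (1) 1 - 3(0) - 3(7) = -20 ✓
  (2) x² = (-1)² = 1, and 1 < 36 ✓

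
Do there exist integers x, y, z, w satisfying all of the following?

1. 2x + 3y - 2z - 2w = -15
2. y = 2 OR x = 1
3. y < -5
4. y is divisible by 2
No

A contradictory subset is {2x + 3y - 2z - 2w = -15, y is divisible by 2}. No integer assignment can satisfy these jointly:

  - 2x + 3y - 2z - 2w = -15: is a linear equation tying the variables together
  - y is divisible by 2: restricts y to multiples of 2

Modular obstruction: writing y = 2y', every remaining term of the linear equation is divisible by 2, so the left side is ≡ 0 (mod 2); but the right side -15 ≡ 1 (mod 2). No integers can satisfy it.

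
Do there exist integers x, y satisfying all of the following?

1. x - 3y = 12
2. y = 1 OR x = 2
Yes

Take x = 15, y = 1. Substituting into each constraint:
  (1) 15 - 3(1) = 12 ✓
  (2) y = 1, target 1 ✓ (first branch holds)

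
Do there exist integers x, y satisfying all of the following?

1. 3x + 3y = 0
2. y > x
Yes

Take x = -1, y = 1. Substituting into each constraint:
  (1) 3(-1) + 3(1) = 0 ✓
  (2) 1 > -1 ✓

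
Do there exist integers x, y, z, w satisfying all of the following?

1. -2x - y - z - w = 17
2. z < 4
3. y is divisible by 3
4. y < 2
Yes

Take x = -9, y = 0, z = 1, w = 0. Substituting into each constraint:
  (1) -2(-9) + 0 + (-1) + 0 = 17 ✓
  (2) 1 < 4 ✓
  (3) 0 = 3 × 0, remainder 0 ✓
  (4) 0 < 2 ✓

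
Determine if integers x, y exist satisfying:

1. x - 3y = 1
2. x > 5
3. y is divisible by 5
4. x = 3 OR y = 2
No

A contradictory subset is {x > 5, y is divisible by 5, x = 3 OR y = 2}. No integer assignment can satisfy these jointly:

  - x > 5: bounds one variable relative to a constant
  - y is divisible by 5: restricts y to multiples of 5
  - x = 3 OR y = 2: forces a choice: either x = 3 or y = 2

Split on the disjunction (x = 3 OR y = 2):
  • If x = 3: this contradicts the bound x ≥ 6.
  • If y = 2: this contradicts the divisibility constraint — 2 is not a multiple of 5.
Both branches are infeasible, so the system has no integer solution.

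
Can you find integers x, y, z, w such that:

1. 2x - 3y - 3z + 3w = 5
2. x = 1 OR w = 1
Yes

Take x = -2, y = 0, z = -2, w = 1. Substituting into each constraint:
  (1) 2(-2) - 3(0) - 3(-2) + 3(1) = 5 ✓
  (2) w = 1, target 1 ✓ (second branch holds)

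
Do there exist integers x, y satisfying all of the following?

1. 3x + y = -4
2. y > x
Yes

Take x = -2, y = 2. Substituting into each constraint:
  (1) 3(-2) + 2 = -4 ✓
  (2) 2 > -2 ✓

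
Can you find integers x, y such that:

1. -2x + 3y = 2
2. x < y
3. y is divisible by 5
Yes

Take x = -1, y = 0. Substituting into each constraint:
  (1) -2(-1) + 3(0) = 2 ✓
  (2) -1 < 0 ✓
  (3) 0 = 5 × 0, remainder 0 ✓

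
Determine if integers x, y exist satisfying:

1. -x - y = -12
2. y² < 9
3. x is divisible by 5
Yes

Take x = 10, y = 2. Substituting into each constraint:
  (1) (-10) + (-2) = -12 ✓
  (2) y² = (2)² = 4, and 4 < 9 ✓
  (3) 10 = 5 × 2, remainder 0 ✓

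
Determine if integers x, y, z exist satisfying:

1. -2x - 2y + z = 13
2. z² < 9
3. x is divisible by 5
Yes

Take x = 0, y = -6, z = 1. Substituting into each constraint:
  (1) -2(0) - 2(-6) + 1 = 13 ✓
  (2) z² = (1)² = 1, and 1 < 9 ✓
  (3) 0 = 5 × 0, remainder 0 ✓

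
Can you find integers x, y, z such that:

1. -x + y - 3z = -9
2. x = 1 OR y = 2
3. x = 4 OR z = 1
Yes

Take x = 1, y = -5, z = 1. Substituting into each constraint:
  (1) (-1) + (-5) - 3(1) = -9 ✓
  (2) x = 1, target 1 ✓ (first branch holds)
  (3) z = 1, target 1 ✓ (second branch holds)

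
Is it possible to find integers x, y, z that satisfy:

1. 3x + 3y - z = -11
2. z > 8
Yes

Take x = 0, y = 0, z = 11. Substituting into each constraint:
  (1) 3(0) + 3(0) + (-11) = -11 ✓
  (2) 11 > 8 ✓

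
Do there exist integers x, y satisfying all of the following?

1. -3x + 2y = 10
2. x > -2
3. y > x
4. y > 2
Yes

Take x = 0, y = 5. Substituting into each constraint:
  (1) -3(0) + 2(5) = 10 ✓
  (2) 0 > -2 ✓
  (3) 5 > 0 ✓
  (4) 5 > 2 ✓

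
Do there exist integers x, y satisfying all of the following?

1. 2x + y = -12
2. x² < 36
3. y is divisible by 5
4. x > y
Yes

Take x = -1, y = -10. Substituting into each constraint:
  (1) 2(-1) + (-10) = -12 ✓
  (2) x² = (-1)² = 1, and 1 < 36 ✓
  (3) -10 = 5 × -2, remainder 0 ✓
  (4) -1 > -10 ✓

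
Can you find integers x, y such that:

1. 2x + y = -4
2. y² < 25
Yes

Take x = -2, y = 0. Substituting into each constraint:
  (1) 2(-2) + 0 = -4 ✓
  (2) y² = (0)² = 0, and 0 < 25 ✓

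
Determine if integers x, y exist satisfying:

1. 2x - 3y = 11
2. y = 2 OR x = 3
No

The full constraint system is jointly infeasible over the integers. Each constraint and what it forces:

  - 2x - 3y = 11: is a linear equation tying the variables together
  - y = 2 OR x = 3: forces a choice: either y = 2 or x = 3

Split on the disjunction (y = 2 OR x = 3):
  • If y = 2: with y = 2, every remaining term of the linear equation is divisible by 2, so the left side is ≡ 0 (mod 2); but the right side 17 ≡ 1 (mod 2). No integers can satisfy it.
  • If x = 3: with x = 3, every remaining term of the linear equation is divisible by 3, so the left side is ≡ 0 (mod 3); but the right side 5 ≡ 2 (mod 3). No integers can satisfy it.
Both branches are infeasible, so the system has no integer solution.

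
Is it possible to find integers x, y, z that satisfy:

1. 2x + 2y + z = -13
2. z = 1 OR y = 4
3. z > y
Yes

Take x = -7, y = 0, z = 1. Substituting into each constraint:
  (1) 2(-7) + 2(0) + 1 = -13 ✓
  (2) z = 1, target 1 ✓ (first branch holds)
  (3) 1 > 0 ✓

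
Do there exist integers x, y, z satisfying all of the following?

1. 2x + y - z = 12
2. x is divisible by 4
Yes

Take x = 0, y = 0, z = -12. Substituting into each constraint:
  (1) 2(0) + 0 + 12 = 12 ✓
  (2) 0 = 4 × 0, remainder 0 ✓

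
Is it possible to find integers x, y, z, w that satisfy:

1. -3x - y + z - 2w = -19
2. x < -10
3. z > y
Yes

Take x = -12, y = 0, z = 1, w = 28. Substituting into each constraint:
  (1) -3(-12) + 0 + 1 - 2(28) = -19 ✓
  (2) -12 < -10 ✓
  (3) 1 > 0 ✓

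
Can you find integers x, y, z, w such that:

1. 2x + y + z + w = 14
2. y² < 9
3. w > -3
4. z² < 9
Yes

Take x = 7, y = 0, z = 0, w = 0. Substituting into each constraint:
  (1) 2(7) + 0 + 0 + 0 = 14 ✓
  (2) y² = (0)² = 0, and 0 < 9 ✓
  (3) 0 > -3 ✓
  (4) z² = (0)² = 0, and 0 < 9 ✓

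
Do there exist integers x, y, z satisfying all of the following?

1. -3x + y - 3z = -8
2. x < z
Yes

Take x = 0, y = -5, z = 1. Substituting into each constraint:
  (1) -3(0) + (-5) - 3(1) = -8 ✓
  (2) 0 < 1 ✓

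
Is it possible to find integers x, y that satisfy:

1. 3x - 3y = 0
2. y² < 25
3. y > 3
Yes

Take x = 4, y = 4. Substituting into each constraint:
  (1) 3(4) - 3(4) = 0 ✓
  (2) y² = (4)² = 16, and 16 < 25 ✓
  (3) 4 > 3 ✓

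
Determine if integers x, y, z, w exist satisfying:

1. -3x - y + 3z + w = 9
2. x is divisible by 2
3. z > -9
Yes

Take x = 0, y = -9, z = 0, w = 0. Substituting into each constraint:
  (1) -3(0) + 9 + 3(0) + 0 = 9 ✓
  (2) 0 = 2 × 0, remainder 0 ✓
  (3) 0 > -9 ✓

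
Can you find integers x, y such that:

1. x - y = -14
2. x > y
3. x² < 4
No

A contradictory subset is {x - y = -14, x > y}. No integer assignment can satisfy these jointly:

  - x - y = -14: is a linear equation tying the variables together
  - x > y: bounds one variable relative to another variable

From the equation, x − y = -14, i.e. x − y = -14; but x > y requires x − y ≥ 1. Contradiction.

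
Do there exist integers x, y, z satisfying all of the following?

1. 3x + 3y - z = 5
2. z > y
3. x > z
Yes

Take x = 2, y = 0, z = 1. Substituting into each constraint:
  (1) 3(2) + 3(0) + (-1) = 5 ✓
  (2) 1 > 0 ✓
  (3) 2 > 1 ✓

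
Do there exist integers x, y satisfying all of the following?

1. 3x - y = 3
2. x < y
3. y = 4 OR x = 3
Yes

Take x = 3, y = 6. Substituting into each constraint:
  (1) 3(3) + (-6) = 3 ✓
  (2) 3 < 6 ✓
  (3) x = 3, target 3 ✓ (second branch holds)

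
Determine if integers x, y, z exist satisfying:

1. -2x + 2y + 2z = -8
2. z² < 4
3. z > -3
Yes

Take x = 4, y = 0, z = 0. Substituting into each constraint:
  (1) -2(4) + 2(0) + 2(0) = -8 ✓
  (2) z² = (0)² = 0, and 0 < 4 ✓
  (3) 0 > -3 ✓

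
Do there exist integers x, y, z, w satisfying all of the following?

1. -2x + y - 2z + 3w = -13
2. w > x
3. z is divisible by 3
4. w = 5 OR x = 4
Yes

Take x = 4, y = -20, z = 0, w = 5. Substituting into each constraint:
  (1) -2(4) + (-20) - 2(0) + 3(5) = -13 ✓
  (2) 5 > 4 ✓
  (3) 0 = 3 × 0, remainder 0 ✓
  (4) w = 5, target 5 ✓ (first branch holds)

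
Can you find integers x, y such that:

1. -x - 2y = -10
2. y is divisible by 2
Yes

Take x = 10, y = 0. Substituting into each constraint:
  (1) (-10) - 2(0) = -10 ✓
  (2) 0 = 2 × 0, remainder 0 ✓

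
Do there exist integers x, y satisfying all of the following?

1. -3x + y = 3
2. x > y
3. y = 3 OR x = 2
No

The full constraint system is jointly infeasible over the integers. Each constraint and what it forces:

  - -3x + y = 3: is a linear equation tying the variables together
  - x > y: bounds one variable relative to another variable
  - y = 3 OR x = 2: forces a choice: either y = 3 or x = 2

Split on the disjunction (y = 3 OR x = 2):
  • If y = 3: the equation forces x = 0, giving (y, x) = (3, 0), which violates x > y.
  • If x = 2: the equation forces y = 9, giving (x, y) = (2, 9), which violates x > y.
Both branches are infeasible, so the system has no integer solution.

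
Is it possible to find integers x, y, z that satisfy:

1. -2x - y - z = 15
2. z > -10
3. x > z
Yes

Take x = 0, y = -14, z = -1. Substituting into each constraint:
  (1) -2(0) + 14 + 1 = 15 ✓
  (2) -1 > -10 ✓
  (3) 0 > -1 ✓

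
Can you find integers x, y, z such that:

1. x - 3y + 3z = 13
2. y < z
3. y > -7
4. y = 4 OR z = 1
Yes

Take x = 10, y = 0, z = 1. Substituting into each constraint:
  (1) 10 - 3(0) + 3(1) = 13 ✓
  (2) 0 < 1 ✓
  (3) 0 > -7 ✓
  (4) z = 1, target 1 ✓ (second branch holds)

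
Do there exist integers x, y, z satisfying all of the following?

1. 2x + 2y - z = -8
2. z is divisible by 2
Yes

Take x = -4, y = 0, z = 0. Substituting into each constraint:
  (1) 2(-4) + 2(0) + 0 = -8 ✓
  (2) 0 = 2 × 0, remainder 0 ✓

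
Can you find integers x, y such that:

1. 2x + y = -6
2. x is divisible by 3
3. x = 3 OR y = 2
Yes

Take x = 3, y = -12. Substituting into each constraint:
  (1) 2(3) + (-12) = -6 ✓
  (2) 3 = 3 × 1, remainder 0 ✓
  (3) x = 3, target 3 ✓ (first branch holds)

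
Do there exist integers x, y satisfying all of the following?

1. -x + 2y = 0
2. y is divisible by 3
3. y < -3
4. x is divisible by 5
Yes

Take x = -30, y = -15. Substituting into each constraint:
  (1) 30 + 2(-15) = 0 ✓
  (2) -15 = 3 × -5, remainder 0 ✓
  (3) -15 < -3 ✓
  (4) -30 = 5 × -6, remainder 0 ✓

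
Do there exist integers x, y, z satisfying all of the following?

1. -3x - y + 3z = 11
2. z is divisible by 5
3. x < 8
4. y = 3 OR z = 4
No

A contradictory subset is {-3x - y + 3z = 11, z is divisible by 5, y = 3 OR z = 4}. No integer assignment can satisfy these jointly:

  - -3x - y + 3z = 11: is a linear equation tying the variables together
  - z is divisible by 5: restricts z to multiples of 5
  - y = 3 OR z = 4: forces a choice: either y = 3 or z = 4

Split on the disjunction (y = 3 OR z = 4):
  • If y = 3: with y = 3, writing z = 5z', every remaining term of the linear equation is divisible by 3, so the left side is ≡ 0 (mod 3); but the right side 14 ≡ 2 (mod 3). No integers can satisfy it.
  • If z = 4: this contradicts the divisibility constraint — 4 is not a multiple of 5.
Both branches are infeasible, so the system has no integer solution.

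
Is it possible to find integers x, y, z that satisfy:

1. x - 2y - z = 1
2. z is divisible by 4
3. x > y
Yes

Take x = 1, y = 0, z = 0. Substituting into each constraint:
  (1) 1 - 2(0) + 0 = 1 ✓
  (2) 0 = 4 × 0, remainder 0 ✓
  (3) 1 > 0 ✓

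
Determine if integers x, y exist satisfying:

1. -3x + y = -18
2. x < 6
Yes

Take x = 5, y = -3. Substituting into each constraint:
  (1) -3(5) + (-3) = -18 ✓
  (2) 5 < 6 ✓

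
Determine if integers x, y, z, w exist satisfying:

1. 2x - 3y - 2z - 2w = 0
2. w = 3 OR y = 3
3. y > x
Yes

Take x = -1, y = 0, z = -4, w = 3. Substituting into each constraint:
  (1) 2(-1) - 3(0) - 2(-4) - 2(3) = 0 ✓
  (2) w = 3, target 3 ✓ (first branch holds)
  (3) 0 > -1 ✓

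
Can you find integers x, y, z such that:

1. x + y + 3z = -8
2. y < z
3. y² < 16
Yes

Take x = -7, y = -1, z = 0. Substituting into each constraint:
  (1) (-7) + (-1) + 3(0) = -8 ✓
  (2) -1 < 0 ✓
  (3) y² = (-1)² = 1, and 1 < 16 ✓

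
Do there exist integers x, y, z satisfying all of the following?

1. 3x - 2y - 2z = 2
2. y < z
Yes

Take x = 4, y = 2, z = 3. Substituting into each constraint:
  (1) 3(4) - 2(2) - 2(3) = 2 ✓
  (2) 2 < 3 ✓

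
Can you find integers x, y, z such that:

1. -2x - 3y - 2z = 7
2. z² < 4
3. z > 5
No

A contradictory subset is {z² < 4, z > 5}. No integer assignment can satisfy these jointly:

  - z² < 4: restricts z to |z| ≤ 1
  - z > 5: bounds one variable relative to a constant

Direct contradiction: the bounds on z require z ≥ 6 and z ≤ 1 simultaneously, which is empty.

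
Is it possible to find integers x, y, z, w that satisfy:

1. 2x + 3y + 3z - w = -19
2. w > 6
Yes

Take x = 0, y = 0, z = -4, w = 7. Substituting into each constraint:
  (1) 2(0) + 3(0) + 3(-4) + (-7) = -19 ✓
  (2) 7 > 6 ✓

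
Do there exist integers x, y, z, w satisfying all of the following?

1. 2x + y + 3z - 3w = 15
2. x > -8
Yes

Take x = 6, y = 0, z = 1, w = 0. Substituting into each constraint:
  (1) 2(6) + 0 + 3(1) - 3(0) = 15 ✓
  (2) 6 > -8 ✓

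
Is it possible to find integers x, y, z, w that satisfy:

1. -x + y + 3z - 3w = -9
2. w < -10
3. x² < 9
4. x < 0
Yes

Take x = -1, y = -43, z = 0, w = -11. Substituting into each constraint:
  (1) 1 + (-43) + 3(0) - 3(-11) = -9 ✓
  (2) -11 < -10 ✓
  (3) x² = (-1)² = 1, and 1 < 9 ✓
  (4) -1 < 0 ✓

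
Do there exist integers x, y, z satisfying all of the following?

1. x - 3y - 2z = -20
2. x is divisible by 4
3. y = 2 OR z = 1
Yes

Take x = 0, y = 2, z = 7. Substituting into each constraint:
  (1) 0 - 3(2) - 2(7) = -20 ✓
  (2) 0 = 4 × 0, remainder 0 ✓
  (3) y = 2, target 2 ✓ (first branch holds)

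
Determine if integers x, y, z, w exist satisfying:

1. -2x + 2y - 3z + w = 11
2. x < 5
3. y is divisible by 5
Yes

Take x = 0, y = 0, z = 0, w = 11. Substituting into each constraint:
  (1) -2(0) + 2(0) - 3(0) + 11 = 11 ✓
  (2) 0 < 5 ✓
  (3) 0 = 5 × 0, remainder 0 ✓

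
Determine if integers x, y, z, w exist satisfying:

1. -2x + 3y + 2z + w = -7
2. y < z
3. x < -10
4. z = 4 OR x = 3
Yes

Take x = -11, y = 3, z = 4, w = -46. Substituting into each constraint:
  (1) -2(-11) + 3(3) + 2(4) + (-46) = -7 ✓
  (2) 3 < 4 ✓
  (3) -11 < -10 ✓
  (4) z = 4, target 4 ✓ (first branch holds)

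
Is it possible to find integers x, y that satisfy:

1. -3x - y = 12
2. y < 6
Yes

Take x = 0, y = -12. Substituting into each constraint:
  (1) -3(0) + 12 = 12 ✓
  (2) -12 < 6 ✓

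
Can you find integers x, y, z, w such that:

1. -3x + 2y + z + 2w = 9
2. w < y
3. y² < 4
Yes

Take x = -5, y = 0, z = 0, w = -3. Substituting into each constraint:
  (1) -3(-5) + 2(0) + 0 + 2(-3) = 9 ✓
  (2) -3 < 0 ✓
  (3) y² = (0)² = 0, and 0 < 4 ✓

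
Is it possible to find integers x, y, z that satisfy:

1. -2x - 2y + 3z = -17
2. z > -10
Yes

Take x = 1, y = 0, z = -5. Substituting into each constraint:
  (1) -2(1) - 2(0) + 3(-5) = -17 ✓
  (2) -5 > -10 ✓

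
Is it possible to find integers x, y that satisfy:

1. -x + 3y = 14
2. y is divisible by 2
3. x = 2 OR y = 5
No

The full constraint system is jointly infeasible over the integers. Each constraint and what it forces:

  - -x + 3y = 14: is a linear equation tying the variables together
  - y is divisible by 2: restricts y to multiples of 2
  - x = 2 OR y = 5: forces a choice: either x = 2 or y = 5

Split on the disjunction (x = 2 OR y = 5):
  • If x = 2: with x = 2, writing y = 2y', every remaining term of the linear equation is divisible by 6, so the left side is ≡ 0 (mod 6); but the right side 16 ≡ 4 (mod 6). No integers can satisfy it.
  • If y = 5: this contradicts the divisibility constraint — 5 is not a multiple of 2.
Both branches are infeasible, so the system has no integer solution.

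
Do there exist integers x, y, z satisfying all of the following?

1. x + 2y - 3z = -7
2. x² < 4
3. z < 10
Yes

Take x = 0, y = 1, z = 3. Substituting into each constraint:
  (1) 0 + 2(1) - 3(3) = -7 ✓
  (2) x² = (0)² = 0, and 0 < 4 ✓
  (3) 3 < 10 ✓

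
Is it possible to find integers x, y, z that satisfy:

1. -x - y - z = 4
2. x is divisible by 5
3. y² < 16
Yes

Take x = 0, y = 0, z = -4. Substituting into each constraint:
  (1) 0 + 0 + 4 = 4 ✓
  (2) 0 = 5 × 0, remainder 0 ✓
  (3) y² = (0)² = 0, and 0 < 16 ✓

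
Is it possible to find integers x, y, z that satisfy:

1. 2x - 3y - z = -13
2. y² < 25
Yes

Take x = 0, y = 4, z = 1. Substituting into each constraint:
  (1) 2(0) - 3(4) + (-1) = -13 ✓
  (2) y² = (4)² = 16, and 16 < 25 ✓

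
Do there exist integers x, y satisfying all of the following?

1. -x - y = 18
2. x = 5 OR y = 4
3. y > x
Yes

Take x = -22, y = 4. Substituting into each constraint:
  (1) 22 + (-4) = 18 ✓
  (2) y = 4, target 4 ✓ (second branch holds)
  (3) 4 > -22 ✓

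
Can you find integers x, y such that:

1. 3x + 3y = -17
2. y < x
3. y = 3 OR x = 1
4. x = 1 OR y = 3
No

Even the single constraint (3x + 3y = -17) is infeasible over the integers.

  - 3x + 3y = -17: every term on the left is divisible by 3, so the LHS ≡ 0 (mod 3), but the RHS -17 is not — no integer solution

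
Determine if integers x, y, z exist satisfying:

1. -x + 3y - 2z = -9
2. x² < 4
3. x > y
Yes

Take x = 0, y = -1, z = 3. Substituting into each constraint:
  (1) 0 + 3(-1) - 2(3) = -9 ✓
  (2) x² = (0)² = 0, and 0 < 4 ✓
  (3) 0 > -1 ✓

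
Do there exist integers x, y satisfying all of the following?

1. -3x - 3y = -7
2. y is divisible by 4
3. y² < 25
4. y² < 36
No

Even the single constraint (-3x - 3y = -7) is infeasible over the integers.

  - -3x - 3y = -7: every term on the left is divisible by 3, so the LHS ≡ 0 (mod 3), but the RHS -7 is not — no integer solution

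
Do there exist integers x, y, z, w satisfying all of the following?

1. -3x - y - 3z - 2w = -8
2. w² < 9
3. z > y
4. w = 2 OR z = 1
Yes

Take x = 2, y = -1, z = 1, w = 0. Substituting into each constraint:
  (1) -3(2) + 1 - 3(1) - 2(0) = -8 ✓
  (2) w² = (0)² = 0, and 0 < 9 ✓
  (3) 1 > -1 ✓
  (4) z = 1, target 1 ✓ (second branch holds)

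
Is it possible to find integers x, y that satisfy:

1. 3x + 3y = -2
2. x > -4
No

Even the single constraint (3x + 3y = -2) is infeasible over the integers.

  - 3x + 3y = -2: every term on the left is divisible by 3, so the LHS ≡ 0 (mod 3), but the RHS -2 is not — no integer solution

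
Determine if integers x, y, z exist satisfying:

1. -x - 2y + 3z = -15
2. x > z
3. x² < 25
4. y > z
Yes

Take x = 0, y = 6, z = -1. Substituting into each constraint:
  (1) 0 - 2(6) + 3(-1) = -15 ✓
  (2) 0 > -1 ✓
  (3) x² = (0)² = 0, and 0 < 25 ✓
  (4) 6 > -1 ✓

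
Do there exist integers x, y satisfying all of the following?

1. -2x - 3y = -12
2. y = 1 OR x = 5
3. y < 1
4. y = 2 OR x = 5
No

A contradictory subset is {-2x - 3y = -12, y = 1 OR x = 5, y < 1}. No integer assignment can satisfy these jointly:

  - -2x - 3y = -12: is a linear equation tying the variables together
  - y = 1 OR x = 5: forces a choice: either y = 1 or x = 5
  - y < 1: bounds one variable relative to a constant

Split on the disjunction (y = 1 OR x = 5):
  • If y = 1: this contradicts the bound y ≤ 0.
  • If x = 5: with x = 5, every remaining term of the linear equation is divisible by 3, so the left side is ≡ 0 (mod 3); but the right side -2 ≡ 1 (mod 3). No integers can satisfy it.
Both branches are infeasible, so the system has no integer solution.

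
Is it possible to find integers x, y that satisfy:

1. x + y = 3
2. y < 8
Yes

Take x = 0, y = 3. Substituting into each constraint:
  (1) 0 + 3 = 3 ✓
  (2) 3 < 8 ✓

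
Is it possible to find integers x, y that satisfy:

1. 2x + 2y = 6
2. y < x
Yes

Take x = 2, y = 1. Substituting into each constraint:
  (1) 2(2) + 2(1) = 6 ✓
  (2) 1 < 2 ✓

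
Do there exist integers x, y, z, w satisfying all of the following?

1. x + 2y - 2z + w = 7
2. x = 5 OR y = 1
Yes

Take x = 0, y = 1, z = -2, w = 1. Substituting into each constraint:
  (1) 0 + 2(1) - 2(-2) + 1 = 7 ✓
  (2) y = 1, target 1 ✓ (second branch holds)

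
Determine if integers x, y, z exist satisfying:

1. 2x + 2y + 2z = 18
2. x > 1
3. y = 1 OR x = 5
Yes

Take x = 5, y = 0, z = 4. Substituting into each constraint:
  (1) 2(5) + 2(0) + 2(4) = 18 ✓
  (2) 5 > 1 ✓
  (3) x = 5, target 5 ✓ (second branch holds)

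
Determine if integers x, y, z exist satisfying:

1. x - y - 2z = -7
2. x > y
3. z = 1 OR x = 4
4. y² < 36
Yes

Take x = 4, y = 3, z = 4. Substituting into each constraint:
  (1) 4 + (-3) - 2(4) = -7 ✓
  (2) 4 > 3 ✓
  (3) x = 4, target 4 ✓ (second branch holds)
  (4) y² = (3)² = 9, and 9 < 36 ✓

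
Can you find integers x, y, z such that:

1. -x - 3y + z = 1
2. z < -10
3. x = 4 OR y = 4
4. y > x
Yes

Take x = -24, y = 4, z = -11. Substituting into each constraint:
  (1) 24 - 3(4) + (-11) = 1 ✓
  (2) -11 < -10 ✓
  (3) y = 4, target 4 ✓ (second branch holds)
  (4) 4 > -24 ✓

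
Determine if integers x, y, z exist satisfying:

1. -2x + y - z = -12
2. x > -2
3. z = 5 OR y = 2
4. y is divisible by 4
No

A contradictory subset is {-2x + y - z = -12, z = 5 OR y = 2, y is divisible by 4}. No integer assignment can satisfy these jointly:

  - -2x + y - z = -12: is a linear equation tying the variables together
  - z = 5 OR y = 2: forces a choice: either z = 5 or y = 2
  - y is divisible by 4: restricts y to multiples of 4

Split on the disjunction (z = 5 OR y = 2):
  • If z = 5: with z = 5, writing y = 4y', every remaining term of the linear equation is divisible by 2, so the left side is ≡ 0 (mod 2); but the right side -7 ≡ 1 (mod 2). No integers can satisfy it.
  • If y = 2: this contradicts the divisibility constraint — 2 is not a multiple of 4.
Both branches are infeasible, so the system has no integer solution.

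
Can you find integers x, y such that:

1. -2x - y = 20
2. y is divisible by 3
Yes

Take x = -10, y = 0. Substituting into each constraint:
  (1) -2(-10) + 0 = 20 ✓
  (2) 0 = 3 × 0, remainder 0 ✓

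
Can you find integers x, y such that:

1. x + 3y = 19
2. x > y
Yes

Take x = 7, y = 4. Substituting into each constraint:
  (1) 7 + 3(4) = 19 ✓
  (2) 7 > 4 ✓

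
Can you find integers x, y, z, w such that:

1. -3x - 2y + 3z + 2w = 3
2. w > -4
Yes

Take x = 0, y = 0, z = 1, w = 0. Substituting into each constraint:
  (1) -3(0) - 2(0) + 3(1) + 2(0) = 3 ✓
  (2) 0 > -4 ✓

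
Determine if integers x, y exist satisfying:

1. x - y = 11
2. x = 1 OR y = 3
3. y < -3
Yes

Take x = 1, y = -10. Substituting into each constraint:
  (1) 1 + 10 = 11 ✓
  (2) x = 1, target 1 ✓ (first branch holds)
  (3) -10 < -3 ✓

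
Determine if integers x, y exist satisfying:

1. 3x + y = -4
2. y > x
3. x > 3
No

The full constraint system is jointly infeasible over the integers. Each constraint and what it forces:

  - 3x + y = -4: is a linear equation tying the variables together
  - y > x: bounds one variable relative to another variable
  - x > 3: bounds one variable relative to a constant

Propagating the comparison: y > x and x ≥ 4 give y ≥ 5. Range argument: with x ∈ [4, ∞], y ∈ [5, ∞], the left side of the equation is at least 17, but the right side is -4 < 17. No integer solution exists.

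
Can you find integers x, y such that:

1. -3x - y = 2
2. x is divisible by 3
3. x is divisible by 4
Yes

Take x = 0, y = -2. Substituting into each constraint:
  (1) -3(0) + 2 = 2 ✓
  (2) 0 = 3 × 0, remainder 0 ✓
  (3) 0 = 4 × 0, remainder 0 ✓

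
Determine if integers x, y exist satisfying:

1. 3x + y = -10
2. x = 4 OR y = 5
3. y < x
Yes

Take x = 4, y = -22. Substituting into each constraint:
  (1) 3(4) + (-22) = -10 ✓
  (2) x = 4, target 4 ✓ (first branch holds)
  (3) -22 < 4 ✓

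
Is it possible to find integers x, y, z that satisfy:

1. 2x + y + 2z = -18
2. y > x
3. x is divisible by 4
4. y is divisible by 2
Yes

Take x = -4, y = 0, z = -5. Substituting into each constraint:
  (1) 2(-4) + 0 + 2(-5) = -18 ✓
  (2) 0 > -4 ✓
  (3) -4 = 4 × -1, remainder 0 ✓
  (4) 0 = 2 × 0, remainder 0 ✓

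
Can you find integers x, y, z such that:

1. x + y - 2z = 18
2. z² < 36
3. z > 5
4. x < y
No

A contradictory subset is {z² < 36, z > 5}. No integer assignment can satisfy these jointly:

  - z² < 36: restricts z to |z| ≤ 5
  - z > 5: bounds one variable relative to a constant

Direct contradiction: the bounds on z require z ≥ 6 and z ≤ 5 simultaneously, which is empty.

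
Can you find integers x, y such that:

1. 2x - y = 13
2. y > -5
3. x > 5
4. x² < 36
No

A contradictory subset is {x > 5, x² < 36}. No integer assignment can satisfy these jointly:

  - x > 5: bounds one variable relative to a constant
  - x² < 36: restricts x to |x| ≤ 5

Direct contradiction: the bounds on x require x ≥ 6 and x ≤ 5 simultaneously, which is empty.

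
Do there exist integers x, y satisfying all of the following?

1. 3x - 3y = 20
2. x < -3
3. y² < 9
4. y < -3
No

Even the single constraint (3x - 3y = 20) is infeasible over the integers.

  - 3x - 3y = 20: every term on the left is divisible by 3, so the LHS ≡ 0 (mod 3), but the RHS 20 is not — no integer solution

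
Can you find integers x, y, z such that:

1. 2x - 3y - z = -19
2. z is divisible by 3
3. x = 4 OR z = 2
Yes

Take x = 4, y = 8, z = 3. Substituting into each constraint:
  (1) 2(4) - 3(8) + (-3) = -19 ✓
  (2) 3 = 3 × 1, remainder 0 ✓
  (3) x = 4, target 4 ✓ (first branch holds)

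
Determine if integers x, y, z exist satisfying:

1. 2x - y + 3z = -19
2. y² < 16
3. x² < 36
Yes

Take x = 1, y = 0, z = -7. Substituting into each constraint:
  (1) 2(1) + 0 + 3(-7) = -19 ✓
  (2) y² = (0)² = 0, and 0 < 16 ✓
  (3) x² = (1)² = 1, and 1 < 36 ✓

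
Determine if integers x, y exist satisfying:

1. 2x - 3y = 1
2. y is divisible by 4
No

The full constraint system is jointly infeasible over the integers. Each constraint and what it forces:

  - 2x - 3y = 1: is a linear equation tying the variables together
  - y is divisible by 4: restricts y to multiples of 4

Modular obstruction: writing y = 4y', every remaining term of the linear equation is divisible by 2, so the left side is ≡ 0 (mod 2); but the right side 1 ≡ 1 (mod 2). No integers can satisfy it.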